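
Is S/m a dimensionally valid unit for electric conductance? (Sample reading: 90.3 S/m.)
No

electric conductance has SI base units: A^2 * s^3 / (kg * m^2)
S/m does NOT reduce to A^2 * s^3 / (kg * m^2); a valid unit for electric conductance would be e.g. S.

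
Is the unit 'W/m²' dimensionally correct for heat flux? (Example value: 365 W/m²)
Yes

heat flux has SI base units: kg / s^3
W/m² reduces to the same SI base units, so it is a valid unit for heat flux.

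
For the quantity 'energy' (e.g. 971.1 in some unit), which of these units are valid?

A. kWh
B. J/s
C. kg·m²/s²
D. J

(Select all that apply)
A, C, D

energy has SI base units: kg * m^2 / s^2

Checking each option against kg * m^2 / s^2:
  A. kWh: ✓ matches
  B. J/s: ✗ does not match
  C. kg·m²/s²: ✓ matches
  D. J: ✓ matches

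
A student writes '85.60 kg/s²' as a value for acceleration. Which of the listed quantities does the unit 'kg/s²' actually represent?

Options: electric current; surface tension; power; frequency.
surface tension

acceleration should have units dimensionally equivalent to m / s^2 (e.g. m/s²).
The given unit 'kg/s²' reduces to kg / s^2. Of the listed options, that is the dimensionality of surface tension.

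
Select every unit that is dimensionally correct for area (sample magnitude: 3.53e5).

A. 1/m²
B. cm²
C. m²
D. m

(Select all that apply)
B, C

area has SI base units: m^2

Checking each option against m^2:
  A. 1/m²: ✗ does not match
  B. cm²: ✓ matches
  C. m²: ✓ matches
  D. m: ✗ does not match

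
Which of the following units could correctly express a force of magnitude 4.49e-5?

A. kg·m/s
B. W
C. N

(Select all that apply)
C

force has SI base units: kg * m / s^2

Checking each option against kg * m / s^2:
  A. kg·m/s: ✗ does not match
  B. W: ✗ does not match
  C. N: ✓ matches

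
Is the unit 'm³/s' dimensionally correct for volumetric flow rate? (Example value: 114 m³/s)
Yes

volumetric flow rate has SI base units: m^3 / s
m³/s reduces to the same SI base units, so it is a valid unit for volumetric flow rate.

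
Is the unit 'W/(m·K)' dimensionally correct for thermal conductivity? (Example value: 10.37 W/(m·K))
Yes

thermal conductivity has SI base units: kg * m / (s^3 * K)
W/(m·K) reduces to the same SI base units, so it is a valid unit for thermal conductivity.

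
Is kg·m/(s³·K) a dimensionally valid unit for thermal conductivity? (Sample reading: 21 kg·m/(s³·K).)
Yes

thermal conductivity has SI base units: kg * m / (s^3 * K)
kg·m/(s³·K) reduces to the same SI base units, so it is a valid unit for thermal conductivity.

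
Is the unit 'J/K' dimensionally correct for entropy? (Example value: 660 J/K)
Yes

entropy has SI base units: kg * m^2 / (s^2 * K)
J/K reduces to the same SI base units, so it is a valid unit for entropy.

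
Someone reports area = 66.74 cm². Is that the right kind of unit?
Yes

area has SI base units: m^2
cm² reduces to the same SI base units, so it is a valid unit for area.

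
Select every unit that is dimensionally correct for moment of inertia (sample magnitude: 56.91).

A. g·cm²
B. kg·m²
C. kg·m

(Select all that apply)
A, B

moment of inertia has SI base units: kg * m^2

Checking each option against kg * m^2:
  A. g·cm²: ✓ matches
  B. kg·m²: ✓ matches
  C. kg·m: ✗ does not match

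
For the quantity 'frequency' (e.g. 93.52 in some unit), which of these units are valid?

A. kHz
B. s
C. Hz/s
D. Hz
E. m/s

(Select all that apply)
A, D

frequency has SI base units: 1 / s

Checking each option against 1 / s:
  A. kHz: ✓ matches
  B. s: ✗ does not match
  C. Hz/s: ✗ does not match
  D. Hz: ✓ matches
  E. m/s: ✗ does not match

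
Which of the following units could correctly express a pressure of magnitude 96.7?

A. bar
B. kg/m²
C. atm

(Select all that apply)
A, C

pressure has SI base units: kg / (m * s^2)

Checking each option against kg / (m * s^2):
  A. bar: ✓ matches
  B. kg/m²: ✗ does not match
  C. atm: ✓ matches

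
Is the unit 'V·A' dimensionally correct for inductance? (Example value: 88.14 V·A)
No

inductance has SI base units: kg * m^2 / (A^2 * s^2)
V·A does NOT reduce to kg * m^2 / (A^2 * s^2); a valid unit for inductance would be e.g. H.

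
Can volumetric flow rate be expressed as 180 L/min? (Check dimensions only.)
Yes

volumetric flow rate has SI base units: m^3 / s
L/min reduces to the same SI base units, so it is a valid unit for volumetric flow rate.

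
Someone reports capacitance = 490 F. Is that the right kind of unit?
Yes

capacitance has SI base units: A^2 * s^4 / (kg * m^2)
F reduces to the same SI base units, so it is a valid unit for capacitance.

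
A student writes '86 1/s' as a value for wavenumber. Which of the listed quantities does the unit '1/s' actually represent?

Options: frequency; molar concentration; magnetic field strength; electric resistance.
frequency

wavenumber should have units dimensionally equivalent to 1 / m (e.g. 1/m).
The given unit '1/s' reduces to 1 / s. Of the listed options, that is the dimensionality of frequency.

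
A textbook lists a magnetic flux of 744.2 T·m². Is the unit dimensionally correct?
Yes

magnetic flux has SI base units: kg * m^2 / (A * s^2)
T·m² reduces to the same SI base units, so it is a valid unit for magnetic flux.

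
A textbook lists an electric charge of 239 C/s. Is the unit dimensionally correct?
No

electric charge has SI base units: A * s
C/s does NOT reduce to A * s; a valid unit for electric charge would be e.g. C.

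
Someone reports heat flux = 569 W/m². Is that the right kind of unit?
Yes

heat flux has SI base units: kg / s^3
W/m² reduces to the same SI base units, so it is a valid unit for heat flux.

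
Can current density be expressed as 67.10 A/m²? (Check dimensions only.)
Yes

current density has SI base units: A / m^2
A/m² reduces to the same SI base units, so it is a valid unit for current density.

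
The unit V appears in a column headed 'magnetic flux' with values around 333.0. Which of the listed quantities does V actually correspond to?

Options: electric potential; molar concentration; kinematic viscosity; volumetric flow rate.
electric potential

magnetic flux should have units dimensionally equivalent to kg * m^2 / (A * s^2) (e.g. Wb).
The given unit 'V' reduces to kg * m^2 / (A * s^3). Of the listed options, that is the dimensionality of electric potential.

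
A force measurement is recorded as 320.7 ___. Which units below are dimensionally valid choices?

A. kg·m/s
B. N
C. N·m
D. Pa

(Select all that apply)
B

force has SI base units: kg * m / s^2

Checking each option against kg * m / s^2:
  A. kg·m/s: ✗ does not match
  B. N: ✓ matches
  C. N·m: ✗ does not match
  D. Pa: ✗ does not match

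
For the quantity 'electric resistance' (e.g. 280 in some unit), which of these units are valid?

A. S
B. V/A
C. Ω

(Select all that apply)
B, C

electric resistance has SI base units: kg * m^2 / (A^2 * s^3)

Checking each option against kg * m^2 / (A^2 * s^3):
  A. S: ✗ does not match
  B. V/A: ✓ matches
  C. Ω: ✓ matches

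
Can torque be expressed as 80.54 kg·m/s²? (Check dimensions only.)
No

torque has SI base units: kg * m^2 / s^2
kg·m/s² does NOT reduce to kg * m^2 / s^2; a valid unit for torque would be e.g. N·m.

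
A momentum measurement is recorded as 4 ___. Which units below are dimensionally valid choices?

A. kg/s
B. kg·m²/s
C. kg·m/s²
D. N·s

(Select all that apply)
D

momentum has SI base units: kg * m / s

Checking each option against kg * m / s:
  A. kg/s: ✗ does not match
  B. kg·m²/s: ✗ does not match
  C. kg·m/s²: ✗ does not match
  D. N·s: ✓ matches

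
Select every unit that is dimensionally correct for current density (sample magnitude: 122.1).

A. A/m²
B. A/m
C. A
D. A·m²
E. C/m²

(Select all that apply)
A

current density has SI base units: A / m^2

Checking each option against A / m^2:
  A. A/m²: ✓ matches
  B. A/m: ✗ does not match
  C. A: ✗ does not match
  D. A·m²: ✗ does not match
  E. C/m²: ✗ does not match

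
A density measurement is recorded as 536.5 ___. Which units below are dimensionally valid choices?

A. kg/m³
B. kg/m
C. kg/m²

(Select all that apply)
A

density has SI base units: kg / m^3

Checking each option against kg / m^3:
  A. kg/m³: ✓ matches
  B. kg/m: ✗ does not match
  C. kg/m²: ✗ does not match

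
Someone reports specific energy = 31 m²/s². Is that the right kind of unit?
Yes

specific energy has SI base units: m^2 / s^2
m²/s² reduces to the same SI base units, so it is a valid unit for specific energy.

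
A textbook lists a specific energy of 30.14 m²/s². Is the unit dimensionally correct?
Yes

specific energy has SI base units: m^2 / s^2
m²/s² reduces to the same SI base units, so it is a valid unit for specific energy.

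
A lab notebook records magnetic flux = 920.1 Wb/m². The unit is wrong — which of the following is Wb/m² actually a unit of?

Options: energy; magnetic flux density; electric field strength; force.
magnetic flux density

magnetic flux should have units dimensionally equivalent to kg * m^2 / (A * s^2) (e.g. Wb).
The given unit 'Wb/m²' reduces to kg / (A * s^2). Of the listed options, that is the dimensionality of magnetic flux density.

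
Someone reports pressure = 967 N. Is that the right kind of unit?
No

pressure has SI base units: kg / (m * s^2)
N does NOT reduce to kg / (m * s^2); a valid unit for pressure would be e.g. Pa.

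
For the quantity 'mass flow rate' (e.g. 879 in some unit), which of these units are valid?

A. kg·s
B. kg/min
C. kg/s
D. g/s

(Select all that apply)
B, C, D

mass flow rate has SI base units: kg / s

Checking each option against kg / s:
  A. kg·s: ✗ does not match
  B. kg/min: ✓ matches
  C. kg/s: ✓ matches
  D. g/s: ✓ matches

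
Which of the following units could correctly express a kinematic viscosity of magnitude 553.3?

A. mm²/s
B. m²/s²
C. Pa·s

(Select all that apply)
A

kinematic viscosity has SI base units: m^2 / s

Checking each option against m^2 / s:
  A. mm²/s: ✓ matches
  B. m²/s²: ✗ does not match
  C. Pa·s: ✗ does not match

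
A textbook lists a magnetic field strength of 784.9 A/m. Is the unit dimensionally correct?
Yes

magnetic field strength has SI base units: A / m
A/m reduces to the same SI base units, so it is a valid unit for magnetic field strength.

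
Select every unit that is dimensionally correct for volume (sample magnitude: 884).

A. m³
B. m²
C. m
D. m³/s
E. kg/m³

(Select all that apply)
A

volume has SI base units: m^3

Checking each option against m^3:
  A. m³: ✓ matches
  B. m²: ✗ does not match
  C. m: ✗ does not match
  D. m³/s: ✗ does not match
  E. kg/m³: ✗ does not match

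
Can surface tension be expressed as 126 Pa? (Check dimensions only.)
No

surface tension has SI base units: kg / s^2
Pa does NOT reduce to kg / s^2; a valid unit for surface tension would be e.g. N/m.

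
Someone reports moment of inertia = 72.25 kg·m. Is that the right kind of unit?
No

moment of inertia has SI base units: kg * m^2
kg·m does NOT reduce to kg * m^2; a valid unit for moment of inertia would be e.g. kg·m².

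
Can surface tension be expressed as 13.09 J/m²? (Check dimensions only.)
Yes

surface tension has SI base units: kg / s^2
J/m² reduces to the same SI base units, so it is a valid unit for surface tension.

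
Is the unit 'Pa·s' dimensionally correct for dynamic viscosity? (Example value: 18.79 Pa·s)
Yes

dynamic viscosity has SI base units: kg / (m * s)
Pa·s reduces to the same SI base units, so it is a valid unit for dynamic viscosity.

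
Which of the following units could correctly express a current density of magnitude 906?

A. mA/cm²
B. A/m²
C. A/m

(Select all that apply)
A, B

current density has SI base units: A / m^2

Checking each option against A / m^2:
  A. mA/cm²: ✓ matches
  B. A/m²: ✓ matches
  C. A/m: ✗ does not match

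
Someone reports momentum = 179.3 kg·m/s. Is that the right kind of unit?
Yes

momentum has SI base units: kg * m / s
kg·m/s reduces to the same SI base units, so it is a valid unit for momentum.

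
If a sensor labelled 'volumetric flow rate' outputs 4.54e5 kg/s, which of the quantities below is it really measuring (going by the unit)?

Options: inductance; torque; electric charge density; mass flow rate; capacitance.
mass flow rate

volumetric flow rate should have units dimensionally equivalent to m^3 / s (e.g. m³/s).
The given unit 'kg/s' reduces to kg / s. Of the listed options, that is the dimensionality of mass flow rate.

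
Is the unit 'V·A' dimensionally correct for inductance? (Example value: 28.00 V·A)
No

inductance has SI base units: kg * m^2 / (A^2 * s^2)
V·A does NOT reduce to kg * m^2 / (A^2 * s^2); a valid unit for inductance would be e.g. H.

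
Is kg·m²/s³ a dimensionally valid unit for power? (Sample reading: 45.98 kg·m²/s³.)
Yes

power has SI base units: kg * m^2 / s^3
kg·m²/s³ reduces to the same SI base units, so it is a valid unit for power.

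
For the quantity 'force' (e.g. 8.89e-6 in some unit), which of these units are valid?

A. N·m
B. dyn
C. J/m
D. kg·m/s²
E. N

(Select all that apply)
B, C, D, E

force has SI base units: kg * m / s^2

Checking each option against kg * m / s^2:
  A. N·m: ✗ does not match
  B. dyn: ✓ matches
  C. J/m: ✓ matches
  D. kg·m/s²: ✓ matches
  E. N: ✓ matches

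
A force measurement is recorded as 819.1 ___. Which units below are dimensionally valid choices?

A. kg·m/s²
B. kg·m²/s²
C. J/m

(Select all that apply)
A, C

force has SI base units: kg * m / s^2

Checking each option against kg * m / s^2:
  A. kg·m/s²: ✓ matches
  B. kg·m²/s²: ✗ does not match
  C. J/m: ✓ matches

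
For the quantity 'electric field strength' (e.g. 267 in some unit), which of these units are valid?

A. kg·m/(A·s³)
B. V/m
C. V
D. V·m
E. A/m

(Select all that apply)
A, B

electric field strength has SI base units: kg * m / (A * s^3)

Checking each option against kg * m / (A * s^3):
  A. kg·m/(A·s³): ✓ matches
  B. V/m: ✓ matches
  C. V: ✗ does not match
  D. V·m: ✗ does not match
  E. A/m: ✗ does not match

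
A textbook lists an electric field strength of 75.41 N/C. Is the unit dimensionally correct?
Yes

electric field strength has SI base units: kg * m / (A * s^3)
N/C reduces to the same SI base units, so it is a valid unit for electric field strength.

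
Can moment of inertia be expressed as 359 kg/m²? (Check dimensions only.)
No

moment of inertia has SI base units: kg * m^2
kg/m² does NOT reduce to kg * m^2; a valid unit for moment of inertia would be e.g. kg·m².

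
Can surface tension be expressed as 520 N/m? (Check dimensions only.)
Yes

surface tension has SI base units: kg / s^2
N/m reduces to the same SI base units, so it is a valid unit for surface tension.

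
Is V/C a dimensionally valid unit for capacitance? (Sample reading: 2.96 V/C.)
No

capacitance has SI base units: A^2 * s^4 / (kg * m^2)
V/C does NOT reduce to A^2 * s^4 / (kg * m^2); a valid unit for capacitance would be e.g. F.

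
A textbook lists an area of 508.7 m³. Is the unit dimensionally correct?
No

area has SI base units: m^2
m³ does NOT reduce to m^2; a valid unit for area would be e.g. m².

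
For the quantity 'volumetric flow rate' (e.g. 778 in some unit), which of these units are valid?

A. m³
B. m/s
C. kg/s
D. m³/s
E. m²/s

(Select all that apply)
D

volumetric flow rate has SI base units: m^3 / s

Checking each option against m^3 / s:
  A. m³: ✗ does not match
  B. m/s: ✗ does not match
  C. kg/s: ✗ does not match
  D. m³/s: ✓ matches
  E. m²/s: ✗ does not match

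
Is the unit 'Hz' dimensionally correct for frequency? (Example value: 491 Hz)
Yes

frequency has SI base units: 1 / s
Hz reduces to the same SI base units, so it is a valid unit for frequency.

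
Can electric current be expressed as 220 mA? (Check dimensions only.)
Yes

electric current has SI base units: A
mA reduces to the same SI base units, so it is a valid unit for electric current.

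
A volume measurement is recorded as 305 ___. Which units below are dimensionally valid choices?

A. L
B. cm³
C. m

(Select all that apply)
A, B

volume has SI base units: m^3

Checking each option against m^3:
  A. L: ✓ matches
  B. cm³: ✓ matches
  C. m: ✗ does not match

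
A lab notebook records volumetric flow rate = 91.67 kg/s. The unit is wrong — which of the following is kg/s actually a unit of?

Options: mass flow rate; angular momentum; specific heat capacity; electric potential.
mass flow rate

volumetric flow rate should have units dimensionally equivalent to m^3 / s (e.g. m³/s).
The given unit 'kg/s' reduces to kg / s. Of the listed options, that is the dimensionality of mass flow rate.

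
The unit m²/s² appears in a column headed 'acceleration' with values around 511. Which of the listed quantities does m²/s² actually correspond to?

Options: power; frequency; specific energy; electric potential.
specific energy

acceleration should have units dimensionally equivalent to m / s^2 (e.g. m/s²).
The given unit 'm²/s²' reduces to m^2 / s^2. Of the listed options, that is the dimensionality of specific energy.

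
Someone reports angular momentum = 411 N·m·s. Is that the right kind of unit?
Yes

angular momentum has SI base units: kg * m^2 / s
N·m·s reduces to the same SI base units, so it is a valid unit for angular momentum.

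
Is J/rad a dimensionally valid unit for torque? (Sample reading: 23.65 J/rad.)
Yes

torque has SI base units: kg * m^2 / s^2
J/rad reduces to the same SI base units, so it is a valid unit for torque.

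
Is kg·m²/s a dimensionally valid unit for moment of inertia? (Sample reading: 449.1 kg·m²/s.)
No

moment of inertia has SI base units: kg * m^2
kg·m²/s does NOT reduce to kg * m^2; a valid unit for moment of inertia would be e.g. kg·m².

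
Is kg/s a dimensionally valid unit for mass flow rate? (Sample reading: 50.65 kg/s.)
Yes

mass flow rate has SI base units: kg / s
kg/s reduces to the same SI base units, so it is a valid unit for mass flow rate.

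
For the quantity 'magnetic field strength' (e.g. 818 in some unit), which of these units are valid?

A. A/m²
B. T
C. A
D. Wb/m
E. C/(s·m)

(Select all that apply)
E

magnetic field strength has SI base units: A / m

Checking each option against A / m:
  A. A/m²: ✗ does not match
  B. T: ✗ does not match
  C. A: ✗ does not match
  D. Wb/m: ✗ does not match
  E. C/(s·m): ✓ matches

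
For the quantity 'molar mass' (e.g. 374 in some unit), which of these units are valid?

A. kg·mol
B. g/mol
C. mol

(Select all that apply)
B

molar mass has SI base units: kg / mol

Checking each option against kg / mol:
  A. kg·mol: ✗ does not match
  B. g/mol: ✓ matches
  C. mol: ✗ does not match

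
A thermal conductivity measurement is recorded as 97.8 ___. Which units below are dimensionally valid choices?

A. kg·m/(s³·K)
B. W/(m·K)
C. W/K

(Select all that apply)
A, B

thermal conductivity has SI base units: kg * m / (s^3 * K)

Checking each option against kg * m / (s^3 * K):
  A. kg·m/(s³·K): ✓ matches
  B. W/(m·K): ✓ matches
  C. W/K: ✗ does not match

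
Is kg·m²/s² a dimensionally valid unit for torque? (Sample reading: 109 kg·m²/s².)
Yes

torque has SI base units: kg * m^2 / s^2
kg·m²/s² reduces to the same SI base units, so it is a valid unit for torque.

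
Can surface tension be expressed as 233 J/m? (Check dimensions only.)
No

surface tension has SI base units: kg / s^2
J/m does NOT reduce to kg / s^2; a valid unit for surface tension would be e.g. N/m.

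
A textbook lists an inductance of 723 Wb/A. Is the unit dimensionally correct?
Yes

inductance has SI base units: kg * m^2 / (A^2 * s^2)
Wb/A reduces to the same SI base units, so it is a valid unit for inductance.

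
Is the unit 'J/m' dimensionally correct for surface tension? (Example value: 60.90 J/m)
No

surface tension has SI base units: kg / s^2
J/m does NOT reduce to kg / s^2; a valid unit for surface tension would be e.g. N/m.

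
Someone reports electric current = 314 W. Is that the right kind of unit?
No

electric current has SI base units: A
W does NOT reduce to A; a valid unit for electric current would be e.g. A.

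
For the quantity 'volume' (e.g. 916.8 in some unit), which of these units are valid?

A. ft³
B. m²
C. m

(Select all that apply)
A

volume has SI base units: m^3

Checking each option against m^3:
  A. ft³: ✓ matches
  B. m²: ✗ does not match
  C. m: ✗ does not match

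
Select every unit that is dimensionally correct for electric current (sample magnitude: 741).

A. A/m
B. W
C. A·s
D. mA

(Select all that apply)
D

electric current has SI base units: A

Checking each option against A:
  A. A/m: ✗ does not match
  B. W: ✗ does not match
  C. A·s: ✗ does not match
  D. mA: ✓ matches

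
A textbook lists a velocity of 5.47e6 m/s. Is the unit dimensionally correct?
Yes

velocity has SI base units: m / s
m/s reduces to the same SI base units, so it is a valid unit for velocity.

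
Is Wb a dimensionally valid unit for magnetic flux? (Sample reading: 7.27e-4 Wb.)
Yes

magnetic flux has SI base units: kg * m^2 / (A * s^2)
Wb reduces to the same SI base units, so it is a valid unit for magnetic flux.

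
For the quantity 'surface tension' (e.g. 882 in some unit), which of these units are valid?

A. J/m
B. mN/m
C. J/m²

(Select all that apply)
B, C

surface tension has SI base units: kg / s^2

Checking each option against kg / s^2:
  A. J/m: ✗ does not match
  B. mN/m: ✓ matches
  C. J/m²: ✓ matches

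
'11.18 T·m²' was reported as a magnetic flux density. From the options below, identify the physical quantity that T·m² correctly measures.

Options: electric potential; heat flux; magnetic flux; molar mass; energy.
magnetic flux

magnetic flux density should have units dimensionally equivalent to kg / (A * s^2) (e.g. T).
The given unit 'T·m²' reduces to kg * m^2 / (A * s^2). Of the listed options, that is the dimensionality of magnetic flux.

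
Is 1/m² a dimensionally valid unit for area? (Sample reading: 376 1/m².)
No

area has SI base units: m^2
1/m² does NOT reduce to m^2; a valid unit for area would be e.g. m².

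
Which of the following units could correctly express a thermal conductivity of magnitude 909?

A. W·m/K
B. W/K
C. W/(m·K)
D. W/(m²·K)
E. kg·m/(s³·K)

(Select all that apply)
C, E

thermal conductivity has SI base units: kg * m / (s^3 * K)

Checking each option against kg * m / (s^3 * K):
  A. W·m/K: ✗ does not match
  B. W/K: ✗ does not match
  C. W/(m·K): ✓ matches
  D. W/(m²·K): ✗ does not match
  E. kg·m/(s³·K): ✓ matches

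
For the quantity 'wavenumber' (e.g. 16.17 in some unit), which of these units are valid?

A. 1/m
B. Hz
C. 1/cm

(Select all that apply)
A, C

wavenumber has SI base units: 1 / m

Checking each option against 1 / m:
  A. 1/m: ✓ matches
  B. Hz: ✗ does not match
  C. 1/cm: ✓ matches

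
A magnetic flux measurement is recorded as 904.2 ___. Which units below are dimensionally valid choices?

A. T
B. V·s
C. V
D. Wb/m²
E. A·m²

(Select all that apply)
B

magnetic flux has SI base units: kg * m^2 / (A * s^2)

Checking each option against kg * m^2 / (A * s^2):
  A. T: ✗ does not match
  B. V·s: ✓ matches
  C. V: ✗ does not match
  D. Wb/m²: ✗ does not match
  E. A·m²: ✗ does not match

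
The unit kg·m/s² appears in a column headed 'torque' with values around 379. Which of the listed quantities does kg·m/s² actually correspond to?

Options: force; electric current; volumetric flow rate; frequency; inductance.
force

torque should have units dimensionally equivalent to kg * m^2 / s^2 (e.g. N·m).
The given unit 'kg·m/s²' reduces to kg * m / s^2. Of the listed options, that is the dimensionality of force.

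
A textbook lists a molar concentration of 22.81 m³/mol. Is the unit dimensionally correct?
No

molar concentration has SI base units: mol / m^3
m³/mol does NOT reduce to mol / m^3; a valid unit for molar concentration would be e.g. mol/m³.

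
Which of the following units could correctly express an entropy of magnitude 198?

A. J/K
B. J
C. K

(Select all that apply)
A

entropy has SI base units: kg * m^2 / (s^2 * K)

Checking each option against kg * m^2 / (s^2 * K):
  A. J/K: ✓ matches
  B. J: ✗ does not match
  C. K: ✗ does not match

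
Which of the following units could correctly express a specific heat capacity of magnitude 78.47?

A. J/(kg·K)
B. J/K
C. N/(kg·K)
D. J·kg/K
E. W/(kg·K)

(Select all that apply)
A

specific heat capacity has SI base units: m^2 / (s^2 * K)

Checking each option against m^2 / (s^2 * K):
  A. J/(kg·K): ✓ matches
  B. J/K: ✗ does not match
  C. N/(kg·K): ✗ does not match
  D. J·kg/K: ✗ does not match
  E. W/(kg·K): ✗ does not match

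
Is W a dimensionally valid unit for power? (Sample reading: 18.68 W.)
Yes

power has SI base units: kg * m^2 / s^3
W reduces to the same SI base units, so it is a valid unit for power.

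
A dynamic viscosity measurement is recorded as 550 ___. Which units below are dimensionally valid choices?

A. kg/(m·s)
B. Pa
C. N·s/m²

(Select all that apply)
A, C

dynamic viscosity has SI base units: kg / (m * s)

Checking each option against kg / (m * s):
  A. kg/(m·s): ✓ matches
  B. Pa: ✗ does not match
  C. N·s/m²: ✓ matches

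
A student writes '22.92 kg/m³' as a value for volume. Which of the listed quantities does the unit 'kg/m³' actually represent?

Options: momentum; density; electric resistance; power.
density

volume should have units dimensionally equivalent to m^3 (e.g. m³).
The given unit 'kg/m³' reduces to kg / m^3. Of the listed options, that is the dimensionality of density.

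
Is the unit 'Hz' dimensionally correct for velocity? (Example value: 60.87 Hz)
No

velocity has SI base units: m / s
Hz does NOT reduce to m / s; a valid unit for velocity would be e.g. m/s.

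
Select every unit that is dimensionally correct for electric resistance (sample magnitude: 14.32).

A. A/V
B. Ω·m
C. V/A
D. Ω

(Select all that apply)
C, D

electric resistance has SI base units: kg * m^2 / (A^2 * s^3)

Checking each option against kg * m^2 / (A^2 * s^3):
  A. A/V: ✗ does not match
  B. Ω·m: ✗ does not match
  C. V/A: ✓ matches
  D. Ω: ✓ matches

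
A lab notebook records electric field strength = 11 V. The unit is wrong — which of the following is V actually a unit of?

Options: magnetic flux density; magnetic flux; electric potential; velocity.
electric potential

electric field strength should have units dimensionally equivalent to kg * m / (A * s^3) (e.g. V/m).
The given unit 'V' reduces to kg * m^2 / (A * s^3). Of the listed options, that is the dimensionality of electric potential.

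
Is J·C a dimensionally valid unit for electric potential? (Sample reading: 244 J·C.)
No

electric potential has SI base units: kg * m^2 / (A * s^3)
J·C does NOT reduce to kg * m^2 / (A * s^3); a valid unit for electric potential would be e.g. V.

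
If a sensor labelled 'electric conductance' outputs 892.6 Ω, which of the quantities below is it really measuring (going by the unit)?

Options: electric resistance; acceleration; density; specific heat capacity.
electric resistance

electric conductance should have units dimensionally equivalent to A^2 * s^3 / (kg * m^2) (e.g. S).
The given unit 'Ω' reduces to kg * m^2 / (A^2 * s^3). Of the listed options, that is the dimensionality of electric resistance.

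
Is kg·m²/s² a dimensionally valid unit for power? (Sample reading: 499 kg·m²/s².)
No

power has SI base units: kg * m^2 / s^3
kg·m²/s² does NOT reduce to kg * m^2 / s^3; a valid unit for power would be e.g. W.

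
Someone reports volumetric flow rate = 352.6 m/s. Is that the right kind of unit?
No

volumetric flow rate has SI base units: m^3 / s
m/s does NOT reduce to m^3 / s; a valid unit for volumetric flow rate would be e.g. m³/s.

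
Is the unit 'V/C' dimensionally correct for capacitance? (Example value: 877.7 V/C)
No

capacitance has SI base units: A^2 * s^4 / (kg * m^2)
V/C does NOT reduce to A^2 * s^4 / (kg * m^2); a valid unit for capacitance would be e.g. F.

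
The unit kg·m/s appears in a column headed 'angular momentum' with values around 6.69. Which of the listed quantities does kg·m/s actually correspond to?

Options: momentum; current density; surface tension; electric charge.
momentum

angular momentum should have units dimensionally equivalent to kg * m^2 / s (e.g. kg·m²/s).
The given unit 'kg·m/s' reduces to kg * m / s. Of the listed options, that is the dimensionality of momentum.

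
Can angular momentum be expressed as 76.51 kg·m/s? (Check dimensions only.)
No

angular momentum has SI base units: kg * m^2 / s
kg·m/s does NOT reduce to kg * m^2 / s; a valid unit for angular momentum would be e.g. kg·m²/s.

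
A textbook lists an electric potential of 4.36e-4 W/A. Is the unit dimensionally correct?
Yes

electric potential has SI base units: kg * m^2 / (A * s^3)
W/A reduces to the same SI base units, so it is a valid unit for electric potential.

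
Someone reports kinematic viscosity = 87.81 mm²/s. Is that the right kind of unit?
Yes

kinematic viscosity has SI base units: m^2 / s
mm²/s reduces to the same SI base units, so it is a valid unit for kinematic viscosity.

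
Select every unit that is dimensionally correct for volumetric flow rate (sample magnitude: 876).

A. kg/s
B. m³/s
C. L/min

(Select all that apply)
B, C

volumetric flow rate has SI base units: m^3 / s

Checking each option against m^3 / s:
  A. kg/s: ✗ does not match
  B. m³/s: ✓ matches
  C. L/min: ✓ matches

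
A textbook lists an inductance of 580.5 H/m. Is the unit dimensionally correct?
No

inductance has SI base units: kg * m^2 / (A^2 * s^2)
H/m does NOT reduce to kg * m^2 / (A^2 * s^2); a valid unit for inductance would be e.g. H.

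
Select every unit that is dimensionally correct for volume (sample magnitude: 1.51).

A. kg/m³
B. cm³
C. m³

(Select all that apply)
B, C

volume has SI base units: m^3

Checking each option against m^3:
  A. kg/m³: ✗ does not match
  B. cm³: ✓ matches
  C. m³: ✓ matches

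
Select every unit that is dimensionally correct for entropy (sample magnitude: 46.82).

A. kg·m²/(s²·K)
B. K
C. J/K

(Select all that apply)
A, C

entropy has SI base units: kg * m^2 / (s^2 * K)

Checking each option against kg * m^2 / (s^2 * K):
  A. kg·m²/(s²·K): ✓ matches
  B. K: ✗ does not match
  C. J/K: ✓ matches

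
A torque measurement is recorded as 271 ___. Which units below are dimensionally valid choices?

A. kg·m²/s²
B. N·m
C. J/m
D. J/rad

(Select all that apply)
A, B, D

torque has SI base units: kg * m^2 / s^2

Checking each option against kg * m^2 / s^2:
  A. kg·m²/s²: ✓ matches
  B. N·m: ✓ matches
  C. J/m: ✗ does not match
  D. J/rad: ✓ matches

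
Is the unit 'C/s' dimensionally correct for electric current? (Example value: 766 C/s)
Yes

electric current has SI base units: A
C/s reduces to the same SI base units, so it is a valid unit for electric current.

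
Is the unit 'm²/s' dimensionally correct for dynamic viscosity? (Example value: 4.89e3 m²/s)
No

dynamic viscosity has SI base units: kg / (m * s)
m²/s does NOT reduce to kg / (m * s); a valid unit for dynamic viscosity would be e.g. Pa·s.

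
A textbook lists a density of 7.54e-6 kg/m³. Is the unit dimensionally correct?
Yes

density has SI base units: kg / m^3
kg/m³ reduces to the same SI base units, so it is a valid unit for density.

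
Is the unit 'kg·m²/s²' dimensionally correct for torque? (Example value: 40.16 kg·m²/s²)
Yes

torque has SI base units: kg * m^2 / s^2
kg·m²/s² reduces to the same SI base units, so it is a valid unit for torque.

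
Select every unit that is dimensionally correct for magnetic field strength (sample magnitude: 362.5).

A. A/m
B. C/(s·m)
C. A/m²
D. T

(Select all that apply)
A, B

magnetic field strength has SI base units: A / m

Checking each option against A / m:
  A. A/m: ✓ matches
  B. C/(s·m): ✓ matches
  C. A/m²: ✗ does not match
  D. T: ✗ does not match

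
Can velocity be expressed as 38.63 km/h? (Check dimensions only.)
Yes

velocity has SI base units: m / s
km/h reduces to the same SI base units, so it is a valid unit for velocity.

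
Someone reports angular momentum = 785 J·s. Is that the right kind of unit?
Yes

angular momentum has SI base units: kg * m^2 / s
J·s reduces to the same SI base units, so it is a valid unit for angular momentum.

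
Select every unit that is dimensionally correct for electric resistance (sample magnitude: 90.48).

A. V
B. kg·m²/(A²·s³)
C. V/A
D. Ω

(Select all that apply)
B, C, D

electric resistance has SI base units: kg * m^2 / (A^2 * s^3)

Checking each option against kg * m^2 / (A^2 * s^3):
  A. V: ✗ does not match
  B. kg·m²/(A²·s³): ✓ matches
  C. V/A: ✓ matches
  D. Ω: ✓ matches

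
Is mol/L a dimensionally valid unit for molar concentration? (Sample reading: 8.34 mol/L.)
Yes

molar concentration has SI base units: mol / m^3
mol/L reduces to the same SI base units, so it is a valid unit for molar concentration.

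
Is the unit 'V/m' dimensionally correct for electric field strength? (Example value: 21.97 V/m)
Yes

electric field strength has SI base units: kg * m / (A * s^3)
V/m reduces to the same SI base units, so it is a valid unit for electric field strength.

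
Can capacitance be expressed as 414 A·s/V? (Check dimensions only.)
Yes

capacitance has SI base units: A^2 * s^4 / (kg * m^2)
A·s/V reduces to the same SI base units, so it is a valid unit for capacitance.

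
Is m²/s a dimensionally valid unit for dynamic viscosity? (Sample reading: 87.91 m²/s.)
No

dynamic viscosity has SI base units: kg / (m * s)
m²/s does NOT reduce to kg / (m * s); a valid unit for dynamic viscosity would be e.g. Pa·s.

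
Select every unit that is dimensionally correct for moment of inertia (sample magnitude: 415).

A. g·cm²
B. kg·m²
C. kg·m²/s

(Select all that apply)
A, B

moment of inertia has SI base units: kg * m^2

Checking each option against kg * m^2:
  A. g·cm²: ✓ matches
  B. kg·m²: ✓ matches
  C. kg·m²/s: ✗ does not match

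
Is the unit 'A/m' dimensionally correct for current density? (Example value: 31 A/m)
No

current density has SI base units: A / m^2
A/m does NOT reduce to A / m^2; a valid unit for current density would be e.g. A/m².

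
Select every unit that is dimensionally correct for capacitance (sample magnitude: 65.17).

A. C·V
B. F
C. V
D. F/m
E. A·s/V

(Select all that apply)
B, E

capacitance has SI base units: A^2 * s^4 / (kg * m^2)

Checking each option against A^2 * s^4 / (kg * m^2):
  A. C·V: ✗ does not match
  B. F: ✓ matches
  C. V: ✗ does not match
  D. F/m: ✗ does not match
  E. A·s/V: ✓ matches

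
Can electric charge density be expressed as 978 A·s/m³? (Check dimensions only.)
Yes

electric charge density has SI base units: A * s / m^3
A·s/m³ reduces to the same SI base units, so it is a valid unit for electric charge density.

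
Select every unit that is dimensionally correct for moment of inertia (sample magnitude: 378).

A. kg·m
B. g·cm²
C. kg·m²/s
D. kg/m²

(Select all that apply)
B

moment of inertia has SI base units: kg * m^2

Checking each option against kg * m^2:
  A. kg·m: ✗ does not match
  B. g·cm²: ✓ matches
  C. kg·m²/s: ✗ does not match
  D. kg/m²: ✗ does not match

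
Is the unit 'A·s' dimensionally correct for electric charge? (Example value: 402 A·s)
Yes

electric charge has SI base units: A * s
A·s reduces to the same SI base units, so it is a valid unit for electric charge.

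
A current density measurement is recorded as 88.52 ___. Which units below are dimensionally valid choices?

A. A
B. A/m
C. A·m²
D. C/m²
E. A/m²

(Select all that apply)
E

current density has SI base units: A / m^2

Checking each option against A / m^2:
  A. A: ✗ does not match
  B. A/m: ✗ does not match
  C. A·m²: ✗ does not match
  D. C/m²: ✗ does not match
  E. A/m²: ✓ matches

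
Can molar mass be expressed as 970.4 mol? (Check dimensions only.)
No

molar mass has SI base units: kg / mol
mol does NOT reduce to kg / mol; a valid unit for molar mass would be e.g. kg/mol.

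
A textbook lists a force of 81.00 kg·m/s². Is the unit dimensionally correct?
Yes

force has SI base units: kg * m / s^2
kg·m/s² reduces to the same SI base units, so it is a valid unit for force.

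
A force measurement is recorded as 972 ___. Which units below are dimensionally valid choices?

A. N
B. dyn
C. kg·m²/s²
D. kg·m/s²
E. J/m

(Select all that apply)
A, B, D, E

force has SI base units: kg * m / s^2

Checking each option against kg * m / s^2:
  A. N: ✓ matches
  B. dyn: ✓ matches
  C. kg·m²/s²: ✗ does not match
  D. kg·m/s²: ✓ matches
  E. J/m: ✓ matches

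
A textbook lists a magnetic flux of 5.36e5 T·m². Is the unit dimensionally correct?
Yes

magnetic flux has SI base units: kg * m^2 / (A * s^2)
T·m² reduces to the same SI base units, so it is a valid unit for magnetic flux.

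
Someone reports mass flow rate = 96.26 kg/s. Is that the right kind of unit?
Yes

mass flow rate has SI base units: kg / s
kg/s reduces to the same SI base units, so it is a valid unit for mass flow rate.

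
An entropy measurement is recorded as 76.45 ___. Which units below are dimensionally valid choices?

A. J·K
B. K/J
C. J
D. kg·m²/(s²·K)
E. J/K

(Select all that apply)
D, E

entropy has SI base units: kg * m^2 / (s^2 * K)

Checking each option against kg * m^2 / (s^2 * K):
  A. J·K: ✗ does not match
  B. K/J: ✗ does not match
  C. J: ✗ does not match
  D. kg·m²/(s²·K): ✓ matches
  E. J/K: ✓ matches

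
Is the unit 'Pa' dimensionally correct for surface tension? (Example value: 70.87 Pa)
No

surface tension has SI base units: kg / s^2
Pa does NOT reduce to kg / s^2; a valid unit for surface tension would be e.g. N/m.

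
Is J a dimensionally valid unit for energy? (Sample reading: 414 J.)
Yes

energy has SI base units: kg * m^2 / s^2
J reduces to the same SI base units, so it is a valid unit for energy.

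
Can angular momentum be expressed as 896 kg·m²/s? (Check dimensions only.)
Yes

angular momentum has SI base units: kg * m^2 / s
kg·m²/s reduces to the same SI base units, so it is a valid unit for angular momentum.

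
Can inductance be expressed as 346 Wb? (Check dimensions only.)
No

inductance has SI base units: kg * m^2 / (A^2 * s^2)
Wb does NOT reduce to kg * m^2 / (A^2 * s^2); a valid unit for inductance would be e.g. H.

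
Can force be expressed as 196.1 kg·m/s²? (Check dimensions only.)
Yes

force has SI base units: kg * m / s^2
kg·m/s² reduces to the same SI base units, so it is a valid unit for force.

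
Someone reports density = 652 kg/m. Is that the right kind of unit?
No

density has SI base units: kg / m^3
kg/m does NOT reduce to kg / m^3; a valid unit for density would be e.g. kg/m³.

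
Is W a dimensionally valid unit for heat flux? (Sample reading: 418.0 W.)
No

heat flux has SI base units: kg / s^3
W does NOT reduce to kg / s^3; a valid unit for heat flux would be e.g. W/m².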